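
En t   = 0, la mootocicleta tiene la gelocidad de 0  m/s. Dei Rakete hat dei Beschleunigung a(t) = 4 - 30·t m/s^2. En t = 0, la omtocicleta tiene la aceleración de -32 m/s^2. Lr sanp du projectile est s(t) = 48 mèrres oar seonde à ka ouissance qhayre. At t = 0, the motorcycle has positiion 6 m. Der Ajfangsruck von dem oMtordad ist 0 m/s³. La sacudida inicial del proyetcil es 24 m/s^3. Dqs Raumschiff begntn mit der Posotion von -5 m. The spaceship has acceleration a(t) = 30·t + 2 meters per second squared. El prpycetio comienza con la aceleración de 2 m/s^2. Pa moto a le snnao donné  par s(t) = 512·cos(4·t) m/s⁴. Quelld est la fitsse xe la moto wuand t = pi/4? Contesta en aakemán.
Ausgehend von dem Snap s(t) = 512·cos(4·t), nehmen wir 3 Stammfunktionen. Die Stammfunktion von dem Snap ist der Ruck. Mit j(0) = 0 erhalten wir j(t) = 128·sin(4·t). Das Integral von dem Ruck ist die Beschleunigung. Mit a(0) = -32 erhalten wir a(t) = -32·cos(4·t). Die Stammfunktion von der Beschleunigung ist die Geschwindigkeit. Mit v(0) = 0 erhalten wir v(t) = -8·sin(4·t). Aus der Gleichung für die Geschwindigkeit v(t) = -8·sin(4·t), setzen wir t = pi/4 ein und erhalten v = 0.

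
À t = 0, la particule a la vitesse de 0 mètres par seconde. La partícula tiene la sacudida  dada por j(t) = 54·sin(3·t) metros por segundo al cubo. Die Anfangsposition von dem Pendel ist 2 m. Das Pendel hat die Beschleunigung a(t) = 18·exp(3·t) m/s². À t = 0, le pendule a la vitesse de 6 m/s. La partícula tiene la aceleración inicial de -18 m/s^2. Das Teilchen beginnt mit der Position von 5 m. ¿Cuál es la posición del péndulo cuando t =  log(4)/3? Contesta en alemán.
Ausgehend von der Beschleunigung a(t) = 18·exp(3·t), nehmen wir 2 Integrale. Das Integral von der Beschleunigung, mit v(0) = 6, ergibt die Geschwindigkeit: v(t) = 6·exp(3·t). Die Stammfunktion von der Geschwindigkeit, mit x(0) = 2, ergibt die Position: x(t) = 2·exp(3·t). Wir haben die Position x(t) = 2·exp(3·t). Durch Einsetzen von t = log(4)/3: x(log(4)/3) = 8.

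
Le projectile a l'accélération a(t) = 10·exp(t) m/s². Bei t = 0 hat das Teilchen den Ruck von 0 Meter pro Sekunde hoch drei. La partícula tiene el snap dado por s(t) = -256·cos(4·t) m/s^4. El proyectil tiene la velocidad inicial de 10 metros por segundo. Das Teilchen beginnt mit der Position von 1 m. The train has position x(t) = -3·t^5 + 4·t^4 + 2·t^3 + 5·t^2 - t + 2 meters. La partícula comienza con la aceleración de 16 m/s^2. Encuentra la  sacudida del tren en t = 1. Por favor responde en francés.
Nous devons dériver notre équation de la position x(t) = -3·t^5 + 4·t^4 + 2·t^3 + 5·t^2 - t + 2 3 fois. En prenant d/dt de x(t), nous trouvons v(t) = -15·t^4 + 16·t^3 + 6·t^2 + 10·t - 1. En dérivant la vitesse, nous obtenons l'accélération: a(t) = -60·t^3 + 48·t^2 + 12·t + 10. En prenant d/dt de a(t), nous trouvons j(t) = -180·t^2 + 96·t + 12. De l'équation du jerk j(t) = -180·t^2 + 96·t + 12, nous substituons t = 1 pour obtenir j = -72.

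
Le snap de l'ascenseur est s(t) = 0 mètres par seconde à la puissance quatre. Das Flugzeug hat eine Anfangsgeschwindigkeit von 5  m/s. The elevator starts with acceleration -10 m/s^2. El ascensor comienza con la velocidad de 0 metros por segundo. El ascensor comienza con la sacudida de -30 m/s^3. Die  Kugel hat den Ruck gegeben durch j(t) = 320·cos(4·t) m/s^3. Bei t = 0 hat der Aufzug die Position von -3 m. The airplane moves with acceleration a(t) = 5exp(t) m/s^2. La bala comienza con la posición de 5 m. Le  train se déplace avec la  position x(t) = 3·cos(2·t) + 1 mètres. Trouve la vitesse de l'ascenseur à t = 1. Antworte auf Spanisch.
Necesitamos integrar nuestra ecuación del snap s(t) = 0 3 veces. La antiderivada del snap, con j(0) = -30, da la sacudida: j(t) = -30. La antiderivada de la sacudida, con a(0) = -10, da la aceleración: a(t) = -30·t - 10. La antiderivada de la aceleración, con v(0) = 0, da la velocidad: v(t) = 5·t·(-3·t - 2). Tenemos la velocidad v(t) = 5·t·(-3·t - 2). Sustituyendo t = 1: v(1) = -25.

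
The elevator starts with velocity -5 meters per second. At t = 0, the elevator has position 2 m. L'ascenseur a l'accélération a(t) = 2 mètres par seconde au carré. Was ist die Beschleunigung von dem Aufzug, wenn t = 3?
Aus der Gleichung für die Beschleunigung a(t) = 2, setzen wir t = 3 ein und erhalten a = 2.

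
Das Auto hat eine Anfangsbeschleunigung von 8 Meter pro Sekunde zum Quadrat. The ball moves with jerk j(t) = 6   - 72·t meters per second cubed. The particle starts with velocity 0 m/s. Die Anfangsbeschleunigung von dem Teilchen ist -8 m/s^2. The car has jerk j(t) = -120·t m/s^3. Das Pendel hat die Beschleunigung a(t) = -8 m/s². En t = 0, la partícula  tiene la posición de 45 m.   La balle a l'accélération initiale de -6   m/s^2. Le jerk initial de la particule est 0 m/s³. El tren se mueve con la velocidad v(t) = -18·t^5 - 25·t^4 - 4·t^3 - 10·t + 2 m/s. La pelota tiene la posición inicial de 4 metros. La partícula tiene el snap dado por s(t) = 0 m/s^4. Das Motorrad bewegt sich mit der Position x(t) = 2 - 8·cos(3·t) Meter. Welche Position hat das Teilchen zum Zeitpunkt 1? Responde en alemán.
Ausgehend von dem Snap s(t) = 0, nehmen wir 4 Stammfunktionen. Mit ∫s(t)dt und Anwendung von j(0) = 0, finden wir j(t) = 0. Durch Integration von dem Ruck und Verwendung der Anfangsbedingung a(0) = -8, erhalten wir a(t) = -8. Das Integral von der Beschleunigung, mit v(0) = 0, ergibt die Geschwindigkeit: v(t) = -8·t. Mit ∫v(t)dt und Anwendung von x(0) = 45, finden wir x(t) = 45 - 4·t^2. Aus der Gleichung für die Position x(t) = 45 - 4·t^2, setzen wir t = 1 ein und erhalten x = 41.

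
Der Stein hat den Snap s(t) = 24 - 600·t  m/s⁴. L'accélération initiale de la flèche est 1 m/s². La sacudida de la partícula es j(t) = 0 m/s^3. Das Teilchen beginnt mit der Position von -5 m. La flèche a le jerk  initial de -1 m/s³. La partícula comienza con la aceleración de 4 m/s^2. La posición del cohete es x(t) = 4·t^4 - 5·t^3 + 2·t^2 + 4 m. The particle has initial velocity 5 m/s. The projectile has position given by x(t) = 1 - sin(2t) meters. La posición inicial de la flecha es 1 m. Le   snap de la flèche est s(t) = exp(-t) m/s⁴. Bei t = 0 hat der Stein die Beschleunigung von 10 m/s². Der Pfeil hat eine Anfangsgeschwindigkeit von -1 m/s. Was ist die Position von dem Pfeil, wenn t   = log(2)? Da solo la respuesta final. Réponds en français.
La réponse est 1/2.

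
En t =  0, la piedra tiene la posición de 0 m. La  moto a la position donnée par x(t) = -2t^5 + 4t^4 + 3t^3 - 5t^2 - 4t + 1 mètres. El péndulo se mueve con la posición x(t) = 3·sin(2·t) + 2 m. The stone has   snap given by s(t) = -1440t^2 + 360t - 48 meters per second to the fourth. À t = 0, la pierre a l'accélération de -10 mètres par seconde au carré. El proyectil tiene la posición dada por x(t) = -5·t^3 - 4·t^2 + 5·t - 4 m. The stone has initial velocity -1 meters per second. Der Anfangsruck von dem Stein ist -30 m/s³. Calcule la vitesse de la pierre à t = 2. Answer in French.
Nous devons trouver l'intégrale de notre équation du snap s(t) = -1440·t^2 + 360·t - 48 3 fois. En prenant ∫s(t)dt et en appliquant j(0) = -30, nous trouvons j(t) = -480·t^3 + 180·t^2 - 48·t - 30. L'intégrale du jerk, avec a(0) = -10, donne l'accélération: a(t) = -120·t^4 + 60·t^3 - 24·t^2 - 30·t - 10. En prenant ∫a(t)dt et en appliquant v(0) = -1, nous trouvons v(t) = -24·t^5 + 15·t^4 - 8·t^3 - 15·t^2 - 10·t - 1. Nous avons la vitesse v(t) = -24·t^5 + 15·t^4 - 8·t^3 - 15·t^2 - 10·t - 1. En substituant t = 2: v(2) = -673.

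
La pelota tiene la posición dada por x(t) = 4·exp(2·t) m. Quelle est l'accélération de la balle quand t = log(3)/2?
En partant de la position x(t) = 4·exp(2·t), nous prenons 2 dérivées. En dérivant la position, nous obtenons la vitesse: v(t) = 8·exp(2·t). La dérivée de la vitesse donne l'accélération: a(t) = 16·exp(2·t). En utilisant a(t) = 16·exp(2·t) et en substituant t = log(3)/2, nous trouvons a = 48.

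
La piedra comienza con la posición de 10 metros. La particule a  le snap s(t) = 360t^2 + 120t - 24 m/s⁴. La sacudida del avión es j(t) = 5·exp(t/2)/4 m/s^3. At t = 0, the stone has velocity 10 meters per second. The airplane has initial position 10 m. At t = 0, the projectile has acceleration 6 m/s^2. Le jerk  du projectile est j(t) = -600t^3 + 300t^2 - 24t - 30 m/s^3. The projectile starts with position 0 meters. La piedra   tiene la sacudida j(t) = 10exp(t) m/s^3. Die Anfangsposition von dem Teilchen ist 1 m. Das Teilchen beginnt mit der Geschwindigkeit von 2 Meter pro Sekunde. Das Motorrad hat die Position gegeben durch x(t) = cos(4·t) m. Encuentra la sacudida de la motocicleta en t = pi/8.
Para resolver esto, necesitamos tomar 3 derivadas de nuestra ecuación de la posición x(t) = cos(4·t). La derivada de la posición da la velocidad: v(t) = -4·sin(4·t). La derivada de la velocidad da la aceleración: a(t) = -16·cos(4·t). La derivada de la aceleración da la sacudida: j(t) = 64·sin(4·t). De la ecuación de la sacudida j(t) = 64·sin(4·t), sustituimos t = pi/8 para obtener j = 64.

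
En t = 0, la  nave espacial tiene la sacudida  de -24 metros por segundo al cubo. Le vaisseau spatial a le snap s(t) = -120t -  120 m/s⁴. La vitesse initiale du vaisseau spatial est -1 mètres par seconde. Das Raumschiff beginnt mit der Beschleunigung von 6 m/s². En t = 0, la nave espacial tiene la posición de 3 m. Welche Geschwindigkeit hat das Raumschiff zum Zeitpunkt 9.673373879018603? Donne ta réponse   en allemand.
Um dies zu lösen, müssen wir 3 Stammfunktionen unserer Gleichung für den Snap s(t) = -120·t - 120 finden. Mit ∫s(t)dt und Anwendung von j(0) = -24, finden wir j(t) = -60·t^2 - 120·t - 24. Das Integral von dem Ruck ist die Beschleunigung. Mit a(0) = 6 erhalten wir a(t) = -20·t^3 - 60·t^2 - 24·t + 6. Das Integral von der Beschleunigung ist die Geschwindigkeit. Mit v(0) = -1 erhalten wir v(t) = -5·t^4 - 20·t^3 - 12·t^2 + 6·t - 1. Wir haben die Geschwindigkeit v(t) = -5·t^4 - 20·t^3 - 12·t^2 + 6·t - 1. Durch Einsetzen von t = 9.673373879018603: v(9.673373879018603) = -62950.0259915585.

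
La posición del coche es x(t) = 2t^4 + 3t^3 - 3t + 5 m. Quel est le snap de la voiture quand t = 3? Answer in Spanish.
Para resolver esto, necesitamos tomar 4 derivadas de nuestra ecuación de la posición x(t) = 2·t^4 + 3·t^3 - 3·t + 5. Tomando d/dt de x(t), encontramos v(t) = 8·t^3 + 9·t^2 - 3. La derivada de la velocidad da la aceleración: a(t) = 24·t^2 + 18·t. La derivada de la aceleración da la sacudida: j(t) = 48·t + 18. Derivando la sacudida, obtenemos el snap: s(t) = 48. Tenemos el snap s(t) = 48. Sustituyendo t = 3: s(3) = 48.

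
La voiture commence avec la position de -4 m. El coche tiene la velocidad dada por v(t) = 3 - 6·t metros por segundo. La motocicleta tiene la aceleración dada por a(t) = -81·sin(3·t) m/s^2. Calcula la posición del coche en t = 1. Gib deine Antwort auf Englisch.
To find the answer, we compute 1 antiderivative of v(t) = 3 - 6·t. Finding the antiderivative of v(t) and using x(0) = -4: x(t) = -3·t^2 + 3·t - 4. From the given position equation x(t) = -3·t^2 + 3·t - 4, we substitute t = 1 to get x = -4.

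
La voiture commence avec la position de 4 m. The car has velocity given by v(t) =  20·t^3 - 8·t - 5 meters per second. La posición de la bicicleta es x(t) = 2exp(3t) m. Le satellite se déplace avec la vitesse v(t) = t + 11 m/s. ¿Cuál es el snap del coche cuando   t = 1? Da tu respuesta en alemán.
Ausgehend von der Geschwindigkeit v(t) = 20·t^3 - 8·t - 5, nehmen wir 3 Ableitungen. Die Ableitung von der Geschwindigkeit ergibt die Beschleunigung: a(t) = 60·t^2 - 8. Die Ableitung von der Beschleunigung ergibt den Ruck: j(t) = 120·t. Durch Ableiten von dem Ruck erhalten wir den Snap: s(t) = 120. Aus der Gleichung für den Snap s(t) = 120, setzen wir t = 1 ein und erhalten s = 120.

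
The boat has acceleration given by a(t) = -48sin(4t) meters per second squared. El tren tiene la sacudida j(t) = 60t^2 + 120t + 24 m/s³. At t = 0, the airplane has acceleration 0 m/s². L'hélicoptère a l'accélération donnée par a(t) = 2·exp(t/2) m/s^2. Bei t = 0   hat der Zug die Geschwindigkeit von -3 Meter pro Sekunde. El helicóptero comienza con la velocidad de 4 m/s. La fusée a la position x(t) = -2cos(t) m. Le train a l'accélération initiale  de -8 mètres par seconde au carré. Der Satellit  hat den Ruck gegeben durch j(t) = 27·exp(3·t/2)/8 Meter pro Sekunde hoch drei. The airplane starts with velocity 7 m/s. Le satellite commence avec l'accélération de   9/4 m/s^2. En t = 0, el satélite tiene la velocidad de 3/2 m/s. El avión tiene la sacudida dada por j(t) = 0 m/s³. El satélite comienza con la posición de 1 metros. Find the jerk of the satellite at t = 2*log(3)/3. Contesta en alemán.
Mit j(t) = 27·exp(3·t/2)/8 und Einsetzen von t = 2*log(3)/3, finden wir j = 81/8.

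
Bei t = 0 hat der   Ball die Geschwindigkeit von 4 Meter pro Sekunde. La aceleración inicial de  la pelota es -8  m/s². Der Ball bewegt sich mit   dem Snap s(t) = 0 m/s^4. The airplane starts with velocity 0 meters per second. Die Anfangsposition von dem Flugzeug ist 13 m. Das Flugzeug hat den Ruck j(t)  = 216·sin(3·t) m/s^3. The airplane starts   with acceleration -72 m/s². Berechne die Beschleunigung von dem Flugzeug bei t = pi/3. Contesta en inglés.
We must find the integral of our jerk equation j(t) = 216·sin(3·t) 1 time. The antiderivative of jerk, with a(0) = -72, gives acceleration: a(t) = -72·cos(3·t). We have acceleration a(t) = -72·cos(3·t). Substituting t = pi/3: a(pi/3) = 72.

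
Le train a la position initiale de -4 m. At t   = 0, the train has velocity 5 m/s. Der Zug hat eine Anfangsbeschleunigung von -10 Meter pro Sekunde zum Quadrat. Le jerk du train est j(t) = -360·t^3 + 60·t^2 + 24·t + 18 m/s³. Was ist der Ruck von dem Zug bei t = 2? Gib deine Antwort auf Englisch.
Using j(t) = -360·t^3 + 60·t^2 + 24·t + 18 and substituting t = 2, we find j = -2574.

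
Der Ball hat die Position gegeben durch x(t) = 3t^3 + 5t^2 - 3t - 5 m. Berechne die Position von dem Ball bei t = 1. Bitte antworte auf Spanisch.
Usando x(t) = 3·t^3 + 5·t^2 - 3·t - 5 y sustituyendo t = 1, encontramos x = 0.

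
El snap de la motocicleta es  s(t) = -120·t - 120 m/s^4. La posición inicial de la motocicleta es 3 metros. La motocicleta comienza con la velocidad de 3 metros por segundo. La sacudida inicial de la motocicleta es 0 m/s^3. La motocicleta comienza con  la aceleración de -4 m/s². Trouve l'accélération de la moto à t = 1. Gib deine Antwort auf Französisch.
Pour résoudre ceci, nous devons prendre 2 intégrales de notre équation du snap s(t) = -120·t - 120. En intégrant le snap et en utilisant la condition initiale j(0) = 0, nous obtenons j(t) = 60·t·(-t - 2). La primitive du jerk est l'accélération. En utilisant a(0) = -4, nous obtenons a(t) = -20·t^3 - 60·t^2 - 4. En utilisant a(t) = -20·t^3 - 60·t^2 - 4 et en substituant t = 1, nous trouvons a = -84.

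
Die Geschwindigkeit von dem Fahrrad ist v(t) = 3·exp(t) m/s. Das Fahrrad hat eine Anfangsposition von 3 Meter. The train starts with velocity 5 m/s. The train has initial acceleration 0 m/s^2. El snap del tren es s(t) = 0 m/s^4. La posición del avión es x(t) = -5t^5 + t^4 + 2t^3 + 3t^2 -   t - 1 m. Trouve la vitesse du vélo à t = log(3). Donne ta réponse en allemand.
Aus der Gleichung für die Geschwindigkeit v(t) = 3·exp(t), setzen wir t = log(3) ein und erhalten v = 9.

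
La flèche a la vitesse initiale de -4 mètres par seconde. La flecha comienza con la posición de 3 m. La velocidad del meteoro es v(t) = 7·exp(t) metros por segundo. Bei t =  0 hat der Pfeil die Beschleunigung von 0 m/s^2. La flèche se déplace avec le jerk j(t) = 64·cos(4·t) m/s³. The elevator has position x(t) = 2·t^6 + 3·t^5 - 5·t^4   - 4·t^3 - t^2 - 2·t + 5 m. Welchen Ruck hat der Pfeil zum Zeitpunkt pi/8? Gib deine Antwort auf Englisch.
From the given jerk equation j(t) = 64·cos(4·t), we substitute t = pi/8 to get j = 0.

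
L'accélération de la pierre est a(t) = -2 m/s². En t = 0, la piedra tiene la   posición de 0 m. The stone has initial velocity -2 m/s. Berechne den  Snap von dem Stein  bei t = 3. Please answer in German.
Wir müssen unsere Gleichung für die Beschleunigung a(t) = -2 2-mal ableiten. Mit d/dt von a(t) finden wir j(t) = 0. Durch Ableiten von dem Ruck erhalten wir den Snap: s(t) = 0. Mit s(t) = 0 und Einsetzen von t = 3, finden wir s = 0.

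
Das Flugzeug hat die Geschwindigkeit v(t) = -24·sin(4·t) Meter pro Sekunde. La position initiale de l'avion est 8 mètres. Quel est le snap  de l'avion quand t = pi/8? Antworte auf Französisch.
Pour résoudre ceci, nous devons prendre 3 dérivées de notre équation de la vitesse v(t) = -24·sin(4·t). En dérivant la vitesse, nous obtenons l'accélération: a(t) = -96·cos(4·t). En dérivant l'accélération, nous obtenons le jerk: j(t) = 384·sin(4·t). La dérivée du jerk donne le snap: s(t) = 1536·cos(4·t). De l'équation du snap s(t) = 1536·cos(4·t), nous substituons t = pi/8 pour obtenir s = 0.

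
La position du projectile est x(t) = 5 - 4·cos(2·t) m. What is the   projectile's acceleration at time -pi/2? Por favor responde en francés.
Nous devons dériver notre équation de la position x(t) = 5 - 4·cos(2·t) 2 fois. La dérivée de la position donne la vitesse: v(t) = 8·sin(2·t). En dérivant la vitesse, nous obtenons l'accélération: a(t) = 16·cos(2·t). En utilisant a(t) = 16·cos(2·t) et en substituant t = -pi/2, nous trouvons a = -16.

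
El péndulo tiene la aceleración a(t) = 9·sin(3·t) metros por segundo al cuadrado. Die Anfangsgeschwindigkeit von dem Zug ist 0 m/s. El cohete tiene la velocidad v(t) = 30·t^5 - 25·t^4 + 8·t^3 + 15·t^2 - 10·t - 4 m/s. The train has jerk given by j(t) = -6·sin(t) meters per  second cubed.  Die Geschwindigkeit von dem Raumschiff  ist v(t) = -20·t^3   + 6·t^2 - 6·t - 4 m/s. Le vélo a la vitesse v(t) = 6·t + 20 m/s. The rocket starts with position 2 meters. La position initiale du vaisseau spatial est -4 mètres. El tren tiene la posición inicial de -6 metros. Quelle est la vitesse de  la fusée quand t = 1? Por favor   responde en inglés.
Using v(t) = 30·t^5 - 25·t^4 + 8·t^3 + 15·t^2 - 10·t - 4 and substituting t = 1, we find v = 14.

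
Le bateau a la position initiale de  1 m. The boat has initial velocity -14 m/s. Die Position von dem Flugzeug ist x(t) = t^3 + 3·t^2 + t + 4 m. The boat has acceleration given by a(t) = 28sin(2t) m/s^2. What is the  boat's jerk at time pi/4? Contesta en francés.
Nous devons dériver notre équation de l'accélération a(t) = 28·sin(2·t) 1 fois. En prenant d/dt de a(t), nous trouvons j(t) = 56·cos(2·t). En utilisant j(t) = 56·cos(2·t) et en substituant t = pi/4, nous trouvons j = 0.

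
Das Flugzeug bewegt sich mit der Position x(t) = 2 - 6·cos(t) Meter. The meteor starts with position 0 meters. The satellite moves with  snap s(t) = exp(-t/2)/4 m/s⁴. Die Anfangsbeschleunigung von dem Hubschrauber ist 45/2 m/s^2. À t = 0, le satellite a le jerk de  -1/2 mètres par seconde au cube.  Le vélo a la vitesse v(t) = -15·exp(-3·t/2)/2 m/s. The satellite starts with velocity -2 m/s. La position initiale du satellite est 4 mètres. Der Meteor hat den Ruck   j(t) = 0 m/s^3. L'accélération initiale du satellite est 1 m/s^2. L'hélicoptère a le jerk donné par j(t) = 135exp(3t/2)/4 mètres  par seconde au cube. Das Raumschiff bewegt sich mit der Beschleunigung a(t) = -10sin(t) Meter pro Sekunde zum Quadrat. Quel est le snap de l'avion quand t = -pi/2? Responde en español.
Debemos derivar nuestra ecuación de la posición x(t) = 2 - 6·cos(t) 4 veces. Tomando d/dt de x(t), encontramos v(t) = 6·sin(t). Derivando la velocidad, obtenemos la aceleración: a(t) = 6·cos(t). Derivando la aceleración, obtenemos la sacudida: j(t) = -6·sin(t). La derivada de la sacudida da el snap: s(t) = -6·cos(t). De la ecuación del snap s(t) = -6·cos(t), sustituimos t = -pi/2 para obtener s = 0.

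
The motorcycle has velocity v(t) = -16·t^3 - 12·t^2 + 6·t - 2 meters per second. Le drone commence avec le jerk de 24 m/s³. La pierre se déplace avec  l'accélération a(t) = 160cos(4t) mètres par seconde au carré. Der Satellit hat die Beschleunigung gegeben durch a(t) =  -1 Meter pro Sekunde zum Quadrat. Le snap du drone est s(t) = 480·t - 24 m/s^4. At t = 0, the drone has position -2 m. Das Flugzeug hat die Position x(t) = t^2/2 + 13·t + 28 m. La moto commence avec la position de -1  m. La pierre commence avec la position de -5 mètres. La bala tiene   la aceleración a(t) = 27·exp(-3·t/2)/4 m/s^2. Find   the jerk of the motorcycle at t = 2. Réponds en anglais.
Starting from velocity v(t) = -16·t^3 - 12·t^2 + 6·t - 2, we take 2 derivatives. Differentiating velocity, we get acceleration: a(t) = -48·t^2 - 24·t + 6. The derivative of acceleration gives jerk: j(t) = -96·t - 24. We have jerk j(t) = -96·t - 24. Substituting t = 2: j(2) = -216.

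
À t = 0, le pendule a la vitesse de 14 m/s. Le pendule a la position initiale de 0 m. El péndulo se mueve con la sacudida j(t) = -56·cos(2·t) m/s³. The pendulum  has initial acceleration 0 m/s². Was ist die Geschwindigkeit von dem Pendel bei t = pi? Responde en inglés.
We must find the antiderivative of our jerk equation j(t) = -56·cos(2·t) 2 times. Integrating jerk and using the initial condition a(0) = 0, we get a(t) = -28·sin(2·t). The integral of acceleration, with v(0) = 14, gives velocity: v(t) = 14·cos(2·t). We have velocity v(t) = 14·cos(2·t). Substituting t = pi: v(pi) = 14.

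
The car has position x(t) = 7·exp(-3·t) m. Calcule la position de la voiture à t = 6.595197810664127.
De l'équation de la position x(t) = 7·exp(-3·t), nous substituons t = 6.595197810664127 pour obtenir x = 1.78782082324230E-8.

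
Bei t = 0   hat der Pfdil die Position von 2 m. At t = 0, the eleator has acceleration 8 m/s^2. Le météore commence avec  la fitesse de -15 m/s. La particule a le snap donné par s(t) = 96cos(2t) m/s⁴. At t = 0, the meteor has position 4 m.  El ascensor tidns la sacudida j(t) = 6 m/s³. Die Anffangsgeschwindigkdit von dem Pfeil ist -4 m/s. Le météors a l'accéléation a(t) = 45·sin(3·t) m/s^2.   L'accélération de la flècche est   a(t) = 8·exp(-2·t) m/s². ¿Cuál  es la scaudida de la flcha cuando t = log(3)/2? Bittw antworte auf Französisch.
En partant de l'accélération a(t) = 8·exp(-2·t), nous prenons 1 dérivée. La dérivée de l'accélération donne le jerk: j(t) = -16·exp(-2·t). Nous avons le jerk j(t) = -16·exp(-2·t). En substituant t = log(3)/2: j(log(3)/2) = -16/3.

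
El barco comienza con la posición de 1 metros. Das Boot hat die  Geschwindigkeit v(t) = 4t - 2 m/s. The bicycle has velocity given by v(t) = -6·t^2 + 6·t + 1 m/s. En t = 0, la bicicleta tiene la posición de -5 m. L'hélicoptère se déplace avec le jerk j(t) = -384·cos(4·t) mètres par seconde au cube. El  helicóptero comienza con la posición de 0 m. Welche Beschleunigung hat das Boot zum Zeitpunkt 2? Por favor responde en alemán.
Um dies zu lösen, müssen wir 1 Ableitung unserer Gleichung für die Geschwindigkeit v(t) = 4·t - 2 nehmen. Die Ableitung von der Geschwindigkeit ergibt die Beschleunigung: a(t) = 4. Wir haben die Beschleunigung a(t) = 4. Durch Einsetzen von t = 2: a(2) = 4.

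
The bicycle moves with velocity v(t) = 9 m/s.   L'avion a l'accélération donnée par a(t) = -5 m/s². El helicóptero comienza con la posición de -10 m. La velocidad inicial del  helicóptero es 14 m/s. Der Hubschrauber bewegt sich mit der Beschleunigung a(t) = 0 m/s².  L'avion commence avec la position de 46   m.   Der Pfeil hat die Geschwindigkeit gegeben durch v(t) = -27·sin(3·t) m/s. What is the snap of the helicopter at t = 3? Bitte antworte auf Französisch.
Nous devons dériver notre équation de l'accélération a(t) = 0 2 fois. La dérivée de l'accélération donne le jerk: j(t) = 0. En dérivant le jerk, nous obtenons le snap: s(t) = 0. En utilisant s(t) = 0 et en substituant t = 3, nous trouvons s = 0.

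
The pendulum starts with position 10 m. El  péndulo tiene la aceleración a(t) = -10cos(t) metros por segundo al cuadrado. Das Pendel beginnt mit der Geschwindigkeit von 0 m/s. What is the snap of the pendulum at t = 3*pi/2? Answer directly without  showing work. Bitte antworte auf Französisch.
À t = 3*pi/2, s = 0.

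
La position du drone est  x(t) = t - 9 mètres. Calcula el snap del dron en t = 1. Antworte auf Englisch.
To solve this, we need to take 4 derivatives of our position equation x(t) = t - 9. The derivative of position gives velocity: v(t) = 1. The derivative of velocity gives acceleration: a(t) = 0. Taking d/dt of a(t), we find j(t) = 0. The derivative of jerk gives snap: s(t) = 0. From the given snap equation s(t) = 0, we substitute t = 1 to get s = 0.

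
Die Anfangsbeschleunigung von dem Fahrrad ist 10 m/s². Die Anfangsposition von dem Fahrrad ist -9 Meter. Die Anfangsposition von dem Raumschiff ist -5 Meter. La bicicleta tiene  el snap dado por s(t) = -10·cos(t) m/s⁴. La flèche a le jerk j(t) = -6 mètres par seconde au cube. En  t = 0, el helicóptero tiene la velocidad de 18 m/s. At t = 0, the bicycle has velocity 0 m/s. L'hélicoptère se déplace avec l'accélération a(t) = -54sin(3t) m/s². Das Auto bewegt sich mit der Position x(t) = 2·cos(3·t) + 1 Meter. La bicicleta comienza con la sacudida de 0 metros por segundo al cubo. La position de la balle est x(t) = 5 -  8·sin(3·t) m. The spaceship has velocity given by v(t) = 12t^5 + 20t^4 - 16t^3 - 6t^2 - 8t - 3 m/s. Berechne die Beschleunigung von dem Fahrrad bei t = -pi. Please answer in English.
We must find the antiderivative of our snap equation s(t) = -10·cos(t) 2 times. The integral of snap, with j(0) = 0, gives jerk: j(t) = -10·sin(t). The antiderivative of jerk, with a(0) = 10, gives acceleration: a(t) = 10·cos(t). Using a(t) = 10·cos(t) and substituting t = -pi, we find a = -10.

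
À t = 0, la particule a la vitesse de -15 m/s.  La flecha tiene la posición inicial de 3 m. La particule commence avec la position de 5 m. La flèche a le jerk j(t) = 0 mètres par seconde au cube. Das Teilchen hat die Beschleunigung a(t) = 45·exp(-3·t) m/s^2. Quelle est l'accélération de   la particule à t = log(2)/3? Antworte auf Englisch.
Using a(t) = 45·exp(-3·t) and substituting t = log(2)/3, we find a = 45/2.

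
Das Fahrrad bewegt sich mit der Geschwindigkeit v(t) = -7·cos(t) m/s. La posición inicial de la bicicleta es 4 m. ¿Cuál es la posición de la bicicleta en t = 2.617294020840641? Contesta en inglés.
We must find the integral of our velocity equation v(t) = -7·cos(t) 1 time. The integral of velocity is position. Using x(0) = 4, we get x(t) = 4 - 7·sin(t). We have position x(t) = 4 - 7·sin(t). Substituting t = 2.617294020840641: x(2.617294020840641) = 0.495758198994749.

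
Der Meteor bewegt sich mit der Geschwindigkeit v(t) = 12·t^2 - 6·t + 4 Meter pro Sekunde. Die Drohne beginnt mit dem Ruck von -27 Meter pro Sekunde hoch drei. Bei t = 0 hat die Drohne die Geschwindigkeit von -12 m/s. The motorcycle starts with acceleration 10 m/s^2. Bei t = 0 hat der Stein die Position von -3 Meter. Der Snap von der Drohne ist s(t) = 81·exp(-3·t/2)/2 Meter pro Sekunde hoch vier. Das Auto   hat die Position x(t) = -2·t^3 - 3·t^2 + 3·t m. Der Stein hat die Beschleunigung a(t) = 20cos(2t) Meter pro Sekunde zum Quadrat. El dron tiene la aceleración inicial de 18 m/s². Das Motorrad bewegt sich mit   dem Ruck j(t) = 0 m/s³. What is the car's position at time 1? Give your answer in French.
Nous avons la position x(t) = -2·t^3 - 3·t^2 + 3·t. En substituant t = 1: x(1) = -2.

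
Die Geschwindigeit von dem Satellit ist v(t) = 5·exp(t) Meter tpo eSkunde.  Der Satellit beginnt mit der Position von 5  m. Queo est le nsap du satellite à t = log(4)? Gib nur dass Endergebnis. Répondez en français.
Le snap à t = log(4) est s = 20.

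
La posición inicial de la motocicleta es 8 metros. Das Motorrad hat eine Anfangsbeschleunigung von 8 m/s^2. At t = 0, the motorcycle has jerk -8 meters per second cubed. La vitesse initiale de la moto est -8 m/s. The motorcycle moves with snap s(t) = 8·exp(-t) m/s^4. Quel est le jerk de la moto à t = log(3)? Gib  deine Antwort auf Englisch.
We need to integrate our snap equation s(t) = 8·exp(-t) 1 time. The integral of snap is jerk. Using j(0) = -8, we get j(t) = -8·exp(-t). From the given jerk equation j(t) = -8·exp(-t), we substitute t = log(3) to get j = -8/3.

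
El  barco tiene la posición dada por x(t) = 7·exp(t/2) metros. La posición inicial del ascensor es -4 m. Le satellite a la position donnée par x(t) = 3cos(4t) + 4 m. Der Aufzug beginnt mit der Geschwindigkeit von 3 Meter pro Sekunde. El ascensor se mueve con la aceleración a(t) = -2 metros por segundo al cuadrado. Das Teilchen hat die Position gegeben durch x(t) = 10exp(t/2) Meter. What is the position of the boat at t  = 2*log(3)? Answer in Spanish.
De la ecuación de la posición x(t) = 7·exp(t/2), sustituimos t = 2*log(3) para obtener x = 21.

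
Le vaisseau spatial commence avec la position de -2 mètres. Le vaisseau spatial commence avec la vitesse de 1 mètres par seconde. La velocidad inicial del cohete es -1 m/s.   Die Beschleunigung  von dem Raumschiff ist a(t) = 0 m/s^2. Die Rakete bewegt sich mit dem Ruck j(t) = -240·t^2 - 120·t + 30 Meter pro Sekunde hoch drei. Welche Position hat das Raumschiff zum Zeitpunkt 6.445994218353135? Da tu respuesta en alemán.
Wir müssen unsere Gleichung für die Beschleunigung a(t) = 0 2-mal integrieren. Mit ∫a(t)dt und Anwendung von v(0) = 1, finden wir v(t) = 1. Mit ∫v(t)dt und Anwendung von x(0) = -2, finden wir x(t) = t - 2. Mit x(t) = t - 2 und Einsetzen von t = 6.445994218353135, finden wir x = 4.44599421835314.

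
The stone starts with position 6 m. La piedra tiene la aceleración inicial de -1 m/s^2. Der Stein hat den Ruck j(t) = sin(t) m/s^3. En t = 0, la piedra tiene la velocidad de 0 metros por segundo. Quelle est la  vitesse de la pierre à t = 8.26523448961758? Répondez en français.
Pour résoudre ceci, nous devons prendre 2 primitives de notre équation du jerk j(t) = sin(t). En intégrant le jerk et en utilisant la condition initiale a(0) = -1, nous obtenons a(t) = -cos(t). En prenant ∫a(t)dt et en appliquant v(0) = 0, nous trouvons v(t) = -sin(t). Nous avons la vitesse v(t) = -sin(t). En substituant t = 8.26523448961758: v(8.26523448961758) = -0.916620703223295.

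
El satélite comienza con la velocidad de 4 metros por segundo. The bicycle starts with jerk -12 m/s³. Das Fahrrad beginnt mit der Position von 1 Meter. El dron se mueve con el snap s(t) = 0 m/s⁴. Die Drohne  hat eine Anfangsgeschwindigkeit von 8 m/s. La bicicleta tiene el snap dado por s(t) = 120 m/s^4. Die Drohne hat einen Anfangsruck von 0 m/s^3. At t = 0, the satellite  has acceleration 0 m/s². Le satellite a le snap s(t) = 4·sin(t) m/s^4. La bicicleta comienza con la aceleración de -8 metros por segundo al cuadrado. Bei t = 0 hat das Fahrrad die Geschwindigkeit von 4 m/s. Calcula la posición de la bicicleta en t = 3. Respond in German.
Wir müssen unsere Gleichung für den Snap s(t) = 120 4-mal integrieren. Das Integral von dem Snap, mit j(0) = -12, ergibt den Ruck: j(t) = 120·t - 12. Durch Integration von dem Ruck und Verwendung der Anfangsbedingung a(0) = -8, erhalten wir a(t) = 60·t^2 - 12·t - 8. Das Integral von der Beschleunigung ist die Geschwindigkeit. Mit v(0) = 4 erhalten wir v(t) = 20·t^3 - 6·t^2 - 8·t + 4. Mit ∫v(t)dt und Anwendung von x(0) = 1, finden wir x(t) = 5·t^4 - 2·t^3 - 4·t^2 + 4·t + 1. Wir haben die Position x(t) = 5·t^4 - 2·t^3 - 4·t^2 + 4·t + 1. Durch Einsetzen von t = 3: x(3) = 328.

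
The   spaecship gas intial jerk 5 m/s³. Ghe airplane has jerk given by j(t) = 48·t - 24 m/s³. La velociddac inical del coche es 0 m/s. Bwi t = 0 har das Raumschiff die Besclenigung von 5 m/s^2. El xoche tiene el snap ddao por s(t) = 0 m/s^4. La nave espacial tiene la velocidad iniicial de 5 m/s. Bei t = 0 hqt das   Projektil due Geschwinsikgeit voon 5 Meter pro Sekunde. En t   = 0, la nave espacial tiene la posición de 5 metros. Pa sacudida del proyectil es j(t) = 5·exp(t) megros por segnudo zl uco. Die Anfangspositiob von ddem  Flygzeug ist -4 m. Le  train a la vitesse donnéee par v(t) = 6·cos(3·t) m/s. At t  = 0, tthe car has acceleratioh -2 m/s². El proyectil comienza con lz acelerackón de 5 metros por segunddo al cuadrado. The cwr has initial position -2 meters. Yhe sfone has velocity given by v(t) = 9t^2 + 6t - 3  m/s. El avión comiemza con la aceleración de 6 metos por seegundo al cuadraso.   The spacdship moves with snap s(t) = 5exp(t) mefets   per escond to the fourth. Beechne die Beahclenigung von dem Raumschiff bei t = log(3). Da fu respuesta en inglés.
We need to integrate our snap equation s(t) = 5·exp(t) 2 times. The antiderivative of snap is jerk. Using j(0) = 5, we get j(t) = 5·exp(t). Integrating jerk and using the initial condition a(0) = 5, we get a(t) = 5·exp(t). Using a(t) = 5·exp(t) and substituting t = log(3), we find a = 15.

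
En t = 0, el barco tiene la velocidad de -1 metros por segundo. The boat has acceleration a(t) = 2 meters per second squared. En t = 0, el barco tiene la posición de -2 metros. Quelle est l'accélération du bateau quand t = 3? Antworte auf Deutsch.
Wir haben die Beschleunigung a(t) = 2. Durch Einsetzen von t = 3: a(3) = 2.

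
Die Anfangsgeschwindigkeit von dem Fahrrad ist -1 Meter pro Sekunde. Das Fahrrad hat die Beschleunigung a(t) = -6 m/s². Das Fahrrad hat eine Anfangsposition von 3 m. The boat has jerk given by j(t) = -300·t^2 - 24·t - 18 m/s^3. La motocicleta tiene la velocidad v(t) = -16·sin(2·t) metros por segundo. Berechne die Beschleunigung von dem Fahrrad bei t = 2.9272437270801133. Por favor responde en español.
Tenemos la aceleración a(t) = -6. Sustituyendo t = 2.9272437270801133: a(2.9272437270801133) = -6.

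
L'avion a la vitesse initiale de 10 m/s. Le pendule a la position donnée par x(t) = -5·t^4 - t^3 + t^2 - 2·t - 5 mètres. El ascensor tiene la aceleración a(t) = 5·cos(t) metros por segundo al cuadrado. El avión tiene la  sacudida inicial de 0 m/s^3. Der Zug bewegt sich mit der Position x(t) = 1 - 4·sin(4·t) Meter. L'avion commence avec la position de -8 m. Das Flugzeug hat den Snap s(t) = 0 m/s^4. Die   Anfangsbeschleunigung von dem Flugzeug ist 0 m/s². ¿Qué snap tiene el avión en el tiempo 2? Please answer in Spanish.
Usando s(t) = 0 y sustituyendo t = 2, encontramos s = 0.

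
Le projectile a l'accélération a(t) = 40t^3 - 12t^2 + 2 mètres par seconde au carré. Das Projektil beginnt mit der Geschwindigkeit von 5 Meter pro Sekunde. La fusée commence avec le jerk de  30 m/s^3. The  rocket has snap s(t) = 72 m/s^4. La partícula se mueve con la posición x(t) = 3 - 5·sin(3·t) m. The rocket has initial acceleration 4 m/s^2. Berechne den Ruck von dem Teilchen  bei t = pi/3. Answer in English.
To solve this, we need to take 3 derivatives of our position equation x(t) = 3 - 5·sin(3·t). Differentiating position, we get velocity: v(t) = -15·cos(3·t). The derivative of velocity gives acceleration: a(t) = 45·sin(3·t). Taking d/dt of a(t), we find j(t) = 135·cos(3·t). We have jerk j(t) = 135·cos(3·t). Substituting t = pi/3: j(pi/3) = -135.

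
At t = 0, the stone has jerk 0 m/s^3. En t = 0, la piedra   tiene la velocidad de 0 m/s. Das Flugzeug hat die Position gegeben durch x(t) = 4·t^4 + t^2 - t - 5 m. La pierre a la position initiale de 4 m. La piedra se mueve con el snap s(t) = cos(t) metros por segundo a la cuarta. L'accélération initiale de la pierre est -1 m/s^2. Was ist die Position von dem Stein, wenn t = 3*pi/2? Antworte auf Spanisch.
Para resolver esto, necesitamos tomar 4 integrales de nuestra ecuación del snap s(t) = cos(t). La integral del snap, con j(0) = 0, da la sacudida: j(t) = sin(t). La integral de la sacudida, con a(0) = -1, da la aceleración: a(t) = -cos(t). Integrando la aceleración y usando la condición inicial v(0) = 0, obtenemos v(t) = -sin(t). La antiderivada de la velocidad, con x(0) = 4, da la posición: x(t) = cos(t) + 3. De la ecuación de la posición x(t) = cos(t) + 3, sustituimos t = 3*pi/2 para obtener x = 3.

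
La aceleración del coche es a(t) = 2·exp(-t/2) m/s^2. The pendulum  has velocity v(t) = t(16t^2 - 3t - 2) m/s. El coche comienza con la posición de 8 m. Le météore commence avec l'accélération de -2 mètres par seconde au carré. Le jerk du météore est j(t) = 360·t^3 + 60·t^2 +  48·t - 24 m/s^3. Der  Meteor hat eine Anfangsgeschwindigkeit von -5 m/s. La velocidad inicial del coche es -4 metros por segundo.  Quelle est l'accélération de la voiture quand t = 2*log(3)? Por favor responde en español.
Tenemos la aceleración a(t) = 2·exp(-t/2). Sustituyendo t = 2*log(3): a(2*log(3)) = 2/3.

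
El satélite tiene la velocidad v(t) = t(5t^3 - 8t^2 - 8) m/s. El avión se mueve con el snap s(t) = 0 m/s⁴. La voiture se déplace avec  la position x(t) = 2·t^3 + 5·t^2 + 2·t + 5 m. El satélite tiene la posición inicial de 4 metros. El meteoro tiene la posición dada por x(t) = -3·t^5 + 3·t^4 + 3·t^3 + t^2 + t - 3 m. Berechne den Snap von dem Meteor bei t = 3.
Um dies zu lösen, müssen wir 4 Ableitungen unserer Gleichung für die Position x(t) = -3·t^5 + 3·t^4 + 3·t^3 + t^2 + t - 3 nehmen. Mit d/dt von x(t) finden wir v(t) = -15·t^4 + 12·t^3 + 9·t^2 + 2·t + 1. Die Ableitung von der Geschwindigkeit ergibt die Beschleunigung: a(t) = -60·t^3 + 36·t^2 + 18·t + 2. Durch Ableiten von der Beschleunigung erhalten wir den Ruck: j(t) = -180·t^2 + 72·t + 18. Die Ableitung von dem Ruck ergibt den Snap: s(t) = 72 - 360·t. Aus der Gleichung für den Snap s(t) = 72 - 360·t, setzen wir t = 3 ein und erhalten s = -1008.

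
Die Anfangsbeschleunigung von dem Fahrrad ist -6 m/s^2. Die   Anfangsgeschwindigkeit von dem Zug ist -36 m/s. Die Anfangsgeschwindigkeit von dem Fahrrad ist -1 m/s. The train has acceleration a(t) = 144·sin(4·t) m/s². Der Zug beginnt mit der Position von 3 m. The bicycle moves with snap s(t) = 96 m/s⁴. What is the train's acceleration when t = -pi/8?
From the given acceleration equation a(t) = 144·sin(4·t), we substitute t = -pi/8 to get a = -144.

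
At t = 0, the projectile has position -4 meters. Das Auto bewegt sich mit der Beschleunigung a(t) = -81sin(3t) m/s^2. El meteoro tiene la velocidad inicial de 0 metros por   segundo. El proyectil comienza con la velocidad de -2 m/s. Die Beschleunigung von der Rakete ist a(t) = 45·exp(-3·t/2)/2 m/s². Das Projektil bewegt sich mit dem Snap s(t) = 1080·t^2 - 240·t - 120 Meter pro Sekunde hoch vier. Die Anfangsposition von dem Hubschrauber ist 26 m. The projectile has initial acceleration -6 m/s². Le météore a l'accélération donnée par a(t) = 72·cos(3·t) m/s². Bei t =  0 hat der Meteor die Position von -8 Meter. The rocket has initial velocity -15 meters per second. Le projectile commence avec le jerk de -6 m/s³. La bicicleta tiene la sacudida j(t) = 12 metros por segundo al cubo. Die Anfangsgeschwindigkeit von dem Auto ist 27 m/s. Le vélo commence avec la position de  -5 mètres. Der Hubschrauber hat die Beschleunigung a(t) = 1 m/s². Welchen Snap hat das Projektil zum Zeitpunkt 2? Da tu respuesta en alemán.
Mit s(t) = 1080·t^2 - 240·t - 120 und Einsetzen von t = 2, finden wir s = 3720.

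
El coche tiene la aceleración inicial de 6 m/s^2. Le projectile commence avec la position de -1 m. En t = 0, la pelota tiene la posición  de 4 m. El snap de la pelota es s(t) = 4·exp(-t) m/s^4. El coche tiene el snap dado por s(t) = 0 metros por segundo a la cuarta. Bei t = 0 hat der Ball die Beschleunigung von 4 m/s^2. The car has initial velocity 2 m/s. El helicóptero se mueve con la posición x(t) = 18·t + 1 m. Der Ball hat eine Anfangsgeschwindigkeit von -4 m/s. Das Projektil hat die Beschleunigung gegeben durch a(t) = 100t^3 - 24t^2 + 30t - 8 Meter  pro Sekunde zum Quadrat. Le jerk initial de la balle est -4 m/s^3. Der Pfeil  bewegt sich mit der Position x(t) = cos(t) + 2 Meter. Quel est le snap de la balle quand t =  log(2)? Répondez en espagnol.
Tenemos el snap s(t) = 4·exp(-t). Sustituyendo t = log(2): s(log(2)) = 2.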